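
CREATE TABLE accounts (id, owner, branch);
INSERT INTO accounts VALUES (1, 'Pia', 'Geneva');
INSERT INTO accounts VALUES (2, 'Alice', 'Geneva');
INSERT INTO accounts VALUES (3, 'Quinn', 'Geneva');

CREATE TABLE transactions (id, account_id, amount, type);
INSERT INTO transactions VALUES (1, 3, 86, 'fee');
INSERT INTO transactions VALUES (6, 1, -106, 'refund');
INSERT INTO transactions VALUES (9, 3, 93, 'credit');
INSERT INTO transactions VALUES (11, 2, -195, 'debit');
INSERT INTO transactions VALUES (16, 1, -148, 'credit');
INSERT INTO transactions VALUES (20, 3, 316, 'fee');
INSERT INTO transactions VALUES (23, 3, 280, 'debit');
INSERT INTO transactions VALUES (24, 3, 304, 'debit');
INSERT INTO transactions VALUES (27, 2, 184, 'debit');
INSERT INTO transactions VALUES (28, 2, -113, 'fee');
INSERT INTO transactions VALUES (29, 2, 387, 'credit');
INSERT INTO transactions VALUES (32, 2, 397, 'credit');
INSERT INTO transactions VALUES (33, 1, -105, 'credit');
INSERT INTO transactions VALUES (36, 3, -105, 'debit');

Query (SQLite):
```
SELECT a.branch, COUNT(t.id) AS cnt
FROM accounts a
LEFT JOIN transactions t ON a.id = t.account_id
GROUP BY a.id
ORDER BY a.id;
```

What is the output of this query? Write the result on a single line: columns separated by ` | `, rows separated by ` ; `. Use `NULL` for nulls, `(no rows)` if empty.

LEFT JOIN keeps every accounts row; unmatched ones get NULL for transactions columns.
Group by accounts.id and compute COUNT(t.id). COUNT(col) of an all-NULL group is 0.
  1: ids {6, 16, 33} → COUNT(t.id)=3
  2: ids {11, 27, 28, 29, 32} → COUNT(t.id)=5
  3: ids {1, 9, 20, 23, 24, 36} → COUNT(t.id)=6

Geneva | 3 ; Geneva | 5 ; Geneva | 6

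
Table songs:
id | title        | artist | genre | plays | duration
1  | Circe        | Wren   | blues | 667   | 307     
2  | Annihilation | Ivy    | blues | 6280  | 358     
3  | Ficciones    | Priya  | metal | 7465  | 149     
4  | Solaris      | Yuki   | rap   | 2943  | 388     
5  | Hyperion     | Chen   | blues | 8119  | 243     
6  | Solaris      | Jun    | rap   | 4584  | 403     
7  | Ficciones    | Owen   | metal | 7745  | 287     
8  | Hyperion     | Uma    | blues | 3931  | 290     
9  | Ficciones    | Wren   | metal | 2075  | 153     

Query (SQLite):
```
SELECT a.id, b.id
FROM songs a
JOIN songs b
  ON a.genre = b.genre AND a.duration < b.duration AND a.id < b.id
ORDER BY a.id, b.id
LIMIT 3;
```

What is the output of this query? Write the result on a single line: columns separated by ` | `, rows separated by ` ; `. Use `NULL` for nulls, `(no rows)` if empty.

1 | 2 ; 3 | 7 ; 3 | 9

Pairs (a,b) with same genre, a.duration < b.duration, a.id < b.id.
genre groups: blues:{1,2,5,8} metal:{3,7,9} rap:{4,6}
Ordered by (a.id, b.id); first 3.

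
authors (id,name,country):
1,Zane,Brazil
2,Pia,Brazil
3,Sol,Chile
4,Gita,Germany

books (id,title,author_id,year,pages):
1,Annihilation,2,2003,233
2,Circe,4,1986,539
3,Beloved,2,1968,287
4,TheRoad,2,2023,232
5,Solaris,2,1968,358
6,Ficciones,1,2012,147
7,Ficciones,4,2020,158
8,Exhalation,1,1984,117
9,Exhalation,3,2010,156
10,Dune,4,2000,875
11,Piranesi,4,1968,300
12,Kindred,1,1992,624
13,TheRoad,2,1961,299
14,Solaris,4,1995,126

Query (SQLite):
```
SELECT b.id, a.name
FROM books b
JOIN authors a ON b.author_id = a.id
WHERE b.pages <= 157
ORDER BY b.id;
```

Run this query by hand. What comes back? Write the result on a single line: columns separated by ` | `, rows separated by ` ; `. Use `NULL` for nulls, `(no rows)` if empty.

Each books row matches the authors row where author_id = authors.id.
Then keep rows with b.pages <= 157.

6 | Zane ; 8 | Zane ; 9 | Sol ; 14 | Gita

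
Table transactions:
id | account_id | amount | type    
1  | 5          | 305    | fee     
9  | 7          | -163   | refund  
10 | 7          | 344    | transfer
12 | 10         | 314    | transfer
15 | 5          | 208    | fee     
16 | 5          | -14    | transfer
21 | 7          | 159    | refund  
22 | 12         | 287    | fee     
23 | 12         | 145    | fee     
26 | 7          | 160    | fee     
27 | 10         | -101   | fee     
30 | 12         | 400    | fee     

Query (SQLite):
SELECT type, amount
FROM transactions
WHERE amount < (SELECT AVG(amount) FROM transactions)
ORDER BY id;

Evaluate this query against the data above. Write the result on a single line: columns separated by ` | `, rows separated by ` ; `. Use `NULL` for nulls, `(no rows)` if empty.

Scalar subquery: AVG(amount) over all transactions rows = 170.333333 (≈; comparison uses full precision).
Keep rows where amount < that value.

refund | -163 ; transfer | -14 ; refund | 159 ; fee | 145 ; fee | 160 ; fee | -101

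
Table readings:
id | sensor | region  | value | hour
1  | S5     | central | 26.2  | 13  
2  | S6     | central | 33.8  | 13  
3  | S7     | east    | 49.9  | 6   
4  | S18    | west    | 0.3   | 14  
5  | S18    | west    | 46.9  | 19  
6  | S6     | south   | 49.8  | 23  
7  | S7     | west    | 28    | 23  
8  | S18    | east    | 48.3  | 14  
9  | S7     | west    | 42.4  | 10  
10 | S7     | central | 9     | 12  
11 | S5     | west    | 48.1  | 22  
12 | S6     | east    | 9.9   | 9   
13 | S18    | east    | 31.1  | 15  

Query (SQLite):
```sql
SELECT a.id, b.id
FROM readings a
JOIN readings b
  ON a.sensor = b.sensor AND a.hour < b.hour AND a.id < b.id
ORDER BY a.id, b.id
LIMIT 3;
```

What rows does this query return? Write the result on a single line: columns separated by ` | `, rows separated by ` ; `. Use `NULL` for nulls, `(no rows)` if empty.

Pairs (a,b) with same sensor, a.hour < b.hour, a.id < b.id.
sensor groups: S18:{4,5,8,13} S5:{1,11} S6:{2,6,12} S7:{3,7,9,10}
Ordered by (a.id, b.id); first 3.

1 | 11 ; 2 | 6 ; 3 | 7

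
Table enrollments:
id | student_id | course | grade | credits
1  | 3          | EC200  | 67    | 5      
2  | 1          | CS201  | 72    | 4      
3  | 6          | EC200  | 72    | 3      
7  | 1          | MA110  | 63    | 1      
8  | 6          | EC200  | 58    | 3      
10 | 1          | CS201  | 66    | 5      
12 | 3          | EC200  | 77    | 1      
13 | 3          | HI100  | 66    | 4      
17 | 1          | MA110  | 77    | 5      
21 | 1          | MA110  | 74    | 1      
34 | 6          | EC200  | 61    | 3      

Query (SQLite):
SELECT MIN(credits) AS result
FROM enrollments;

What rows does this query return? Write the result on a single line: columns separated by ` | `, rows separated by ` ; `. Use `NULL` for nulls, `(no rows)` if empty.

1

All credits values: [5, 4, 3, 1, 3, 5, 1, 4, 5, 1, 3].
MIN of non-NULL values = 1.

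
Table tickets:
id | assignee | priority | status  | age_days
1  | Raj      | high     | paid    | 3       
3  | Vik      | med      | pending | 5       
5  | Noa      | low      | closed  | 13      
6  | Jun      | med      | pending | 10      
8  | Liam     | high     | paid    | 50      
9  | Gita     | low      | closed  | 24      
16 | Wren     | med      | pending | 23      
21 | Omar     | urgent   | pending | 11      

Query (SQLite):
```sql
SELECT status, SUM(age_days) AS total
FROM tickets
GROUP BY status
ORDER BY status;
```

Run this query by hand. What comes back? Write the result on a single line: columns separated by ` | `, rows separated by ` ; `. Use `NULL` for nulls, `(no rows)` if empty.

closed | 37 ; paid | 53 ; pending | 49

Partition tickets by status; compute SUM(age_days) within each group.
  closed: ids {5, 9} → SUM(age_days)=37
  paid: ids {1, 8} → SUM(age_days)=53
  pending: ids {3, 6, 16, 21} → SUM(age_days)=49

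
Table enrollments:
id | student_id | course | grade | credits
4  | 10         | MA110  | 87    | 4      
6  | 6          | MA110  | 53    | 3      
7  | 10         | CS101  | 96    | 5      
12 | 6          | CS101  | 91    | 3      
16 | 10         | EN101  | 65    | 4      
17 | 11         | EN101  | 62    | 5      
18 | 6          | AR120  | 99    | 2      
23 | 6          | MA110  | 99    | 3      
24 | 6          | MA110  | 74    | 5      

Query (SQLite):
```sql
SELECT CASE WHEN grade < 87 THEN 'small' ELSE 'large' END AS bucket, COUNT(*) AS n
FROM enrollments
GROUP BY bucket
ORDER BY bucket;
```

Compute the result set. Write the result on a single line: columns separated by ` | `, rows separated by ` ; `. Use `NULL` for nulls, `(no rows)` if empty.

large | 5 ; small | 4

Bucket rows by grade < 87 → 'small' else 'large'; count each bucket.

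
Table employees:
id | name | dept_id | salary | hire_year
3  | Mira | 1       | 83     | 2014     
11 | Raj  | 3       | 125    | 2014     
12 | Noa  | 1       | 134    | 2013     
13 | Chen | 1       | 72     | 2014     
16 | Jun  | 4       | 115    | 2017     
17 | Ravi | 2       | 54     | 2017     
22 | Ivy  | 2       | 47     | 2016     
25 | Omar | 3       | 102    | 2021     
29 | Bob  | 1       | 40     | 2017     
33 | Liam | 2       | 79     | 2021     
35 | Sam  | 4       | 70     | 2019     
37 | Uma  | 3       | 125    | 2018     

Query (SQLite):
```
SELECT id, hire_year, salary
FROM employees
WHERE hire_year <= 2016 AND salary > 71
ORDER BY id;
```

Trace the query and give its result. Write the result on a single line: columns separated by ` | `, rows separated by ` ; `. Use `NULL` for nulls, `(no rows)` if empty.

hire_year <= 2016: ids {3, 11, 12, 13, 22}
salary > 71: ids {3, 11, 12, 13, 16, 25, 33, 37}
Combine with AND.

3 | 2014 | 83 ; 11 | 2014 | 125 ; 12 | 2013 | 134 ; 13 | 2014 | 72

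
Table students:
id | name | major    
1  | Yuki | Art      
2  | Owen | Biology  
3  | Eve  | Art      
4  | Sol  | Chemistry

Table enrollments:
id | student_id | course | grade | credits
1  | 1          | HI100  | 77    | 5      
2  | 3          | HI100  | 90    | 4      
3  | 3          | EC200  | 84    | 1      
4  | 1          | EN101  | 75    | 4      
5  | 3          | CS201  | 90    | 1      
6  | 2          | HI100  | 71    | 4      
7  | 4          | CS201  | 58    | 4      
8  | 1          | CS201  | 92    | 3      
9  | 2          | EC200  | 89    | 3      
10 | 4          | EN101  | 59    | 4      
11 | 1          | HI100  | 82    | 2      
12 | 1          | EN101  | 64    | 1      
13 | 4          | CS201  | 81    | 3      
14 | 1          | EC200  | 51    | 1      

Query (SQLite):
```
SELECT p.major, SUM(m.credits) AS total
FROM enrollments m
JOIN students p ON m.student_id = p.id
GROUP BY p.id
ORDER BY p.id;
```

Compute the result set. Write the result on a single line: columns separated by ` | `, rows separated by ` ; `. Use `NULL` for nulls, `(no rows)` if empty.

Art | 16 ; Biology | 7 ; Art | 6 ; Chemistry | 11

Join each enrollments row to its students via student_id.
Group joined rows by students.id; compute SUM(m.credits) per group.
  1: ids {1, 4, 8, 11, 12, 14} → SUM(m.credits)=16
  2: ids {6, 9} → SUM(m.credits)=7
  3: ids {2, 3, 5} → SUM(m.credits)=6
  4: ids {7, 10, 13} → SUM(m.credits)=11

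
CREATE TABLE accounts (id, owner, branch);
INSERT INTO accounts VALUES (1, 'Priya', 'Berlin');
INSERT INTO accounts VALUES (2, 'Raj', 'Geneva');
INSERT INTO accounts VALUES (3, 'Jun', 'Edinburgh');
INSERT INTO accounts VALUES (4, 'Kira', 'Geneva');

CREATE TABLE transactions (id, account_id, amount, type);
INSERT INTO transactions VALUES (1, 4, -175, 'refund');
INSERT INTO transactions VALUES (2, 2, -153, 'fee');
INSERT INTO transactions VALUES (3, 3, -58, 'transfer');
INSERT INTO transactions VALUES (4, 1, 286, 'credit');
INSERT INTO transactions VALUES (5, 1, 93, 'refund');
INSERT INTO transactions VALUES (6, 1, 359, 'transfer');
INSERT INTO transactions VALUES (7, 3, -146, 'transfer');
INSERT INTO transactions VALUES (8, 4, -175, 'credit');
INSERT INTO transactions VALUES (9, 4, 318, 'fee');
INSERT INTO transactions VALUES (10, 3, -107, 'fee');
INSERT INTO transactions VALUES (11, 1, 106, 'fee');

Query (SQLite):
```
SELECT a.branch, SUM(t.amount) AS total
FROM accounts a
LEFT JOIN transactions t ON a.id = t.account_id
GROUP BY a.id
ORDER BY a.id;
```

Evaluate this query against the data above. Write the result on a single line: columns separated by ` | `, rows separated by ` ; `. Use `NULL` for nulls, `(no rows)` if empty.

LEFT JOIN keeps every accounts row; unmatched ones get NULL for transactions columns.
Group by accounts.id and compute SUM(t.amount). SUM over an all-NULL group is NULL.
  1: ids {4, 5, 6, 11} → SUM(t.amount)=844
  2: ids {2} → SUM(t.amount)=-153
  3: ids {3, 7, 10} → SUM(t.amount)=-311
  4: ids {1, 8, 9} → SUM(t.amount)=-32

Berlin | 844 ; Geneva | -153 ; Edinburgh | -311 ; Geneva | -32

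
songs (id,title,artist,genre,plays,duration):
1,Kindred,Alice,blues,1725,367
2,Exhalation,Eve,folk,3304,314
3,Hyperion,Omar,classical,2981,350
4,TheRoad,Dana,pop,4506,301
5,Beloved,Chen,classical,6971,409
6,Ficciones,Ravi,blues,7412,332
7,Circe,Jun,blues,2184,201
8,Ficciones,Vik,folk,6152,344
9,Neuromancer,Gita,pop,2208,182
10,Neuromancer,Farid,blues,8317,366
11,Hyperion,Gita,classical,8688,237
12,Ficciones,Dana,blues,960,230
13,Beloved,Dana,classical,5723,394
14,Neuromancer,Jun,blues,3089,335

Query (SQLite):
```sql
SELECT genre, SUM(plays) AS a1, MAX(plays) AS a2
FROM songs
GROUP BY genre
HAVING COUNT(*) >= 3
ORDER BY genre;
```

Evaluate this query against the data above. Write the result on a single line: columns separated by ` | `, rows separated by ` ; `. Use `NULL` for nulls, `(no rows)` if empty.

blues | 23687 | 8317 ; classical | 24363 | 8688

Group songs by genre.
Per group compute: SUM(plays), MAX(plays).
HAVING: drop groups with fewer than 3 rows.
  blues: ids {1, 6, 7, 10, 12, 14} → SUM(plays)=23687, MAX(plays)=8317
  classical: ids {3, 5, 11, 13} → SUM(plays)=24363, MAX(plays)=8688
  folk: ids {2, 8} → SUM(plays)=9456, MAX(plays)=6152
  pop: ids {4, 9} → SUM(plays)=6714, MAX(plays)=4506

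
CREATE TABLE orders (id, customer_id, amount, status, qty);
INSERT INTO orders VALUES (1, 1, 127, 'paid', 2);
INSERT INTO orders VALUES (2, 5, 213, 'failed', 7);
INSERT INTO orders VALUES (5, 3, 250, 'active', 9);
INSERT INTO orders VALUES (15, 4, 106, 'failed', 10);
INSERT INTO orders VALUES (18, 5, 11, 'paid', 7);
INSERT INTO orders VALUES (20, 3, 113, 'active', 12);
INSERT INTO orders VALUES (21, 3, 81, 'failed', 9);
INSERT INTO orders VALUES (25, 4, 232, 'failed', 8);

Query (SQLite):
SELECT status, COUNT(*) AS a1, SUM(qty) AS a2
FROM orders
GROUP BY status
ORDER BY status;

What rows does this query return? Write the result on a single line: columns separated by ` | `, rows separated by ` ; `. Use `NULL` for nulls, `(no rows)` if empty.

active | 2 | 21 ; failed | 4 | 34 ; paid | 2 | 9

Group orders by status.
Per group compute: COUNT(*), SUM(qty).
  active: ids {5, 20} → COUNT(*)=2, SUM(qty)=21
  failed: ids {2, 15, 21, 25} → COUNT(*)=4, SUM(qty)=34
  paid: ids {1, 18} → COUNT(*)=2, SUM(qty)=9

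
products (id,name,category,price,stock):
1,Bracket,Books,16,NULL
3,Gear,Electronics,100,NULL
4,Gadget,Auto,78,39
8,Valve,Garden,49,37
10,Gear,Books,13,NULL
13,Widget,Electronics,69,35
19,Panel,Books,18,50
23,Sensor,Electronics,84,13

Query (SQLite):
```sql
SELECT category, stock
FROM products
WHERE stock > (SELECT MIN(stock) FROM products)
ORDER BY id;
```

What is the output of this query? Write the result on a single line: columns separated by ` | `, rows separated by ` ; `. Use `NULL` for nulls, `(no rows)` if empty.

Scalar subquery: MIN(stock) over all products rows = 13.
Keep rows where stock > that value.

Auto | 39 ; Garden | 37 ; Electronics | 35 ; Books | 50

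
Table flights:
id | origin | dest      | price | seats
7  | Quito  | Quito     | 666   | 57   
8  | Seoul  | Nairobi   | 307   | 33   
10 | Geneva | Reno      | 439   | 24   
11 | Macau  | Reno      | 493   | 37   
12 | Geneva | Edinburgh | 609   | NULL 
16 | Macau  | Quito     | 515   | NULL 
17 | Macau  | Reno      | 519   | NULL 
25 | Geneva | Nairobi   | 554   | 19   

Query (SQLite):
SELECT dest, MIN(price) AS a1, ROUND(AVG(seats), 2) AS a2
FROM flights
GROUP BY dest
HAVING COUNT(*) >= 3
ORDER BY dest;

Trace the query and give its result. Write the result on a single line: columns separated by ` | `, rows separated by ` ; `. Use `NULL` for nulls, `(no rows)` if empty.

Reno | 439 | 30.5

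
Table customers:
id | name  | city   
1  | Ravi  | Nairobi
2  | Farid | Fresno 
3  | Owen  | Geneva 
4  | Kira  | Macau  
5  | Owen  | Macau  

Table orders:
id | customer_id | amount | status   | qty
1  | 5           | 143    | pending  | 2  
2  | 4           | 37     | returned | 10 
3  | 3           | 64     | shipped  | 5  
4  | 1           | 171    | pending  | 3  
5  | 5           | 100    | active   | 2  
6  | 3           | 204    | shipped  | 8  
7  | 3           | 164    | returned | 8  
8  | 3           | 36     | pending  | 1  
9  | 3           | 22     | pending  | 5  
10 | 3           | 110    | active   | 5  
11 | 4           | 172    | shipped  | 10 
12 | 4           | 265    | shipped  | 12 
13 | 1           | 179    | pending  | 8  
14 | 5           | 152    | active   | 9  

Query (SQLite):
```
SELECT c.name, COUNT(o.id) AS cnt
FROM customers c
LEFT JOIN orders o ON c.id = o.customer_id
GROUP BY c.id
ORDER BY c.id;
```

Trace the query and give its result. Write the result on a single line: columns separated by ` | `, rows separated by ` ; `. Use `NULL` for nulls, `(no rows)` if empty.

LEFT JOIN keeps every customers row; unmatched ones get NULL for orders columns.
Group by customers.id and compute COUNT(o.id). COUNT(col) of an all-NULL group is 0.
  1: ids {4, 13} → COUNT(o.id)=2
  2: ids {—} → COUNT(o.id)=0
  3: ids {3, 6, 7, 8, 9, 10} → COUNT(o.id)=6
  4: ids {2, 11, 12} → COUNT(o.id)=3
  5: ids {1, 5, 14} → COUNT(o.id)=3

Ravi | 2 ; Farid | 0 ; Owen | 6 ; Kira | 3 ; Owen | 3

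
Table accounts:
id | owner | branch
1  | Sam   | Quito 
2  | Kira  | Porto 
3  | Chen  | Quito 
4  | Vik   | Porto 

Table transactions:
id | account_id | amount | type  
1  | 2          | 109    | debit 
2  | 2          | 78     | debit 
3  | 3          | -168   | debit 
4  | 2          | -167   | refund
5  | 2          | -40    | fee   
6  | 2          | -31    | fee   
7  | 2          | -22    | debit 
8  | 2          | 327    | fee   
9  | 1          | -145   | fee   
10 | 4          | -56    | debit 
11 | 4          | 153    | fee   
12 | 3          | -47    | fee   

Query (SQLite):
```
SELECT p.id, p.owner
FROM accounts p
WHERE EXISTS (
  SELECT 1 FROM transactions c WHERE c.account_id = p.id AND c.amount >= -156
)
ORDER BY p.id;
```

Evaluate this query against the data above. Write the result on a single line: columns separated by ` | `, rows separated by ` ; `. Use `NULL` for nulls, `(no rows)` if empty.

For each accounts row, check whether any transactions with matching account_id has amount >= -156.
Keep rows where that is true.

1 | Sam ; 2 | Kira ; 3 | Chen ; 4 | Vik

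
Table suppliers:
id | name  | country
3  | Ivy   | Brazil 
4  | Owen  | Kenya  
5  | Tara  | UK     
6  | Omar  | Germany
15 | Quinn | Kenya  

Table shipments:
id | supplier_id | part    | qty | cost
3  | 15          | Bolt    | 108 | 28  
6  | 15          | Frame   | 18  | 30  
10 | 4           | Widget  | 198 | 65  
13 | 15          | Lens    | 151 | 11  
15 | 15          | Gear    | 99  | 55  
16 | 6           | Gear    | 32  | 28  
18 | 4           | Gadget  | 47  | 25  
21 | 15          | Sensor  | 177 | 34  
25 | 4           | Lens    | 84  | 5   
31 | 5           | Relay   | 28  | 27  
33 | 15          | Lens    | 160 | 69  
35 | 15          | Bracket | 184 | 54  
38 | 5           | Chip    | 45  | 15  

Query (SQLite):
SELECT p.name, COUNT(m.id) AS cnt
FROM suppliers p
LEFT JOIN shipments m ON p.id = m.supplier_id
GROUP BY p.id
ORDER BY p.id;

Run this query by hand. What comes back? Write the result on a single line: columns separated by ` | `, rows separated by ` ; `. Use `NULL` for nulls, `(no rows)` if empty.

Ivy | 0 ; Owen | 3 ; Tara | 2 ; Omar | 1 ; Quinn | 7

LEFT JOIN keeps every suppliers row; unmatched ones get NULL for shipments columns.
Group by suppliers.id and compute COUNT(m.id). COUNT(col) of an all-NULL group is 0.
  3: ids {—} → COUNT(m.id)=0
  4: ids {10, 18, 25} → COUNT(m.id)=3
  5: ids {31, 38} → COUNT(m.id)=2
  6: ids {16} → COUNT(m.id)=1
  15: ids {3, 6, 13, 15, 21, 33, 35} → COUNT(m.id)=7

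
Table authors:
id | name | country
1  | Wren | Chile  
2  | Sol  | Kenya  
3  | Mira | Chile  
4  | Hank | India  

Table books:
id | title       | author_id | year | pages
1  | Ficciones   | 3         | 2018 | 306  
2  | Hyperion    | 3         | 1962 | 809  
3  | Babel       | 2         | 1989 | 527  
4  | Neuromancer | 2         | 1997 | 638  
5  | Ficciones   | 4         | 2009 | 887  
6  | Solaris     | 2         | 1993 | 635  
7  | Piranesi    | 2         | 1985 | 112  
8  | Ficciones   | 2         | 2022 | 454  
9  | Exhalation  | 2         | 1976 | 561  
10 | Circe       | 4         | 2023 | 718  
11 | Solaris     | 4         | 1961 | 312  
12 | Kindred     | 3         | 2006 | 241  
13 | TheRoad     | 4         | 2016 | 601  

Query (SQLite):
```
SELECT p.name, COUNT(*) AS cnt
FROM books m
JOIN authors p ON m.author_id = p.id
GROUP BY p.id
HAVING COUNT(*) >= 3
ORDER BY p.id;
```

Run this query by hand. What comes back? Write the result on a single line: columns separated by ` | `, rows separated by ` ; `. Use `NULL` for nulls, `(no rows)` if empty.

Join each books row to its authors via author_id.
Group joined rows by authors.id; compute COUNT(*) per group.
HAVING: keep groups with count ≥ 3.
  2: ids {3, 4, 6, 7, 8, 9} → COUNT(*)=6
  3: ids {1, 2, 12} → COUNT(*)=3
  4: ids {5, 10, 11, 13} → COUNT(*)=4

Sol | 6 ; Mira | 3 ; Hank | 4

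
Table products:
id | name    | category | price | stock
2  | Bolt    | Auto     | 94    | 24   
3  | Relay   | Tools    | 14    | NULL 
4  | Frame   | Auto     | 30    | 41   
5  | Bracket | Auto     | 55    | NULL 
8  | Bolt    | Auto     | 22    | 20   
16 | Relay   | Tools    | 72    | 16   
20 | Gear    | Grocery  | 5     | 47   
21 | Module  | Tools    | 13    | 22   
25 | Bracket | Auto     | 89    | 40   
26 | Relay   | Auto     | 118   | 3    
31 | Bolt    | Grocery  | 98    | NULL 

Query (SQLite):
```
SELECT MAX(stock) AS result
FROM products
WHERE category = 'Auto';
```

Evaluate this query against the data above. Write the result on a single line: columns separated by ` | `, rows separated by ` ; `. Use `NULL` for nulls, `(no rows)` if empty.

Rows where category='Auto' → stock values: [24, 41, NULL, 20, 40, 3].
MAX of non-NULL values = 41.

41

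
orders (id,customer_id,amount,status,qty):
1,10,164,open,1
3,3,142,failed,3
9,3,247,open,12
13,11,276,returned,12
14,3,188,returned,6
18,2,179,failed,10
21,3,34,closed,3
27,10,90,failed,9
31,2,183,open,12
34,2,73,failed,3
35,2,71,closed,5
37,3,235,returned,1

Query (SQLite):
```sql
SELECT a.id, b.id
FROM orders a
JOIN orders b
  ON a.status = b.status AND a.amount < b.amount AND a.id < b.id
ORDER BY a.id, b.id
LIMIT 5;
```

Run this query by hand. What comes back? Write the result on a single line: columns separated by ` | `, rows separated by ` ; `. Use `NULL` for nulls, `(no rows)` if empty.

1 | 9 ; 1 | 31 ; 3 | 18 ; 14 | 37 ; 21 | 35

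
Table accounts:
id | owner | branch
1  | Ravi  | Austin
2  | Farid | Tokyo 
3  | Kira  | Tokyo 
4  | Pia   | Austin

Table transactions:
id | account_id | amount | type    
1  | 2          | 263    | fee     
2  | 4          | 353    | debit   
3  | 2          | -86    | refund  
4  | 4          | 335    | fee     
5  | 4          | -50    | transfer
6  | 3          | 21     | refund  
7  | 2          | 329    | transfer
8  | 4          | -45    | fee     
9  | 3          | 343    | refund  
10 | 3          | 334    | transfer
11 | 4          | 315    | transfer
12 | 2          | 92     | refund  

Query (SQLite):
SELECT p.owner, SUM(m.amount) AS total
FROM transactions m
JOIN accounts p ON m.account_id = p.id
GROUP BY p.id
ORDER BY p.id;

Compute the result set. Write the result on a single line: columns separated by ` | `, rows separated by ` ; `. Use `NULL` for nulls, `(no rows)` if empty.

Farid | 598 ; Kira | 698 ; Pia | 908

Join each transactions row to its accounts via account_id.
Group joined rows by accounts.id; compute SUM(m.amount) per group.
  2: ids {1, 3, 7, 12} → SUM(m.amount)=598
  3: ids {6, 9, 10} → SUM(m.amount)=698
  4: ids {2, 4, 5, 8, 11} → SUM(m.amount)=908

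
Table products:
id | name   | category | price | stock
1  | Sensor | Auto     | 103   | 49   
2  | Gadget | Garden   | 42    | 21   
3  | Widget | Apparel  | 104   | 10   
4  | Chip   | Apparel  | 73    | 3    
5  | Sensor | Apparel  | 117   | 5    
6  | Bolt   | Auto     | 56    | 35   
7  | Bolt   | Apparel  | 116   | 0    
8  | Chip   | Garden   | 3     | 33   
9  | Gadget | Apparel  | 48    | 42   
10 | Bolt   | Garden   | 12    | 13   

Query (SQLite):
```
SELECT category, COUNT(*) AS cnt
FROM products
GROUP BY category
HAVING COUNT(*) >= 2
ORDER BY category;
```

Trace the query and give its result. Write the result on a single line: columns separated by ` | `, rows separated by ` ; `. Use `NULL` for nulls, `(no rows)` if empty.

Apparel | 5 ; Auto | 2 ; Garden | 3

Partition products by category; compute COUNT(*) within each group.
HAVING: keep groups with count ≥ 2.
  Apparel: ids {3, 4, 5, 7, 9} → COUNT(*)=5
  Auto: ids {1, 6} → COUNT(*)=2
  Garden: ids {2, 8, 10} → COUNT(*)=3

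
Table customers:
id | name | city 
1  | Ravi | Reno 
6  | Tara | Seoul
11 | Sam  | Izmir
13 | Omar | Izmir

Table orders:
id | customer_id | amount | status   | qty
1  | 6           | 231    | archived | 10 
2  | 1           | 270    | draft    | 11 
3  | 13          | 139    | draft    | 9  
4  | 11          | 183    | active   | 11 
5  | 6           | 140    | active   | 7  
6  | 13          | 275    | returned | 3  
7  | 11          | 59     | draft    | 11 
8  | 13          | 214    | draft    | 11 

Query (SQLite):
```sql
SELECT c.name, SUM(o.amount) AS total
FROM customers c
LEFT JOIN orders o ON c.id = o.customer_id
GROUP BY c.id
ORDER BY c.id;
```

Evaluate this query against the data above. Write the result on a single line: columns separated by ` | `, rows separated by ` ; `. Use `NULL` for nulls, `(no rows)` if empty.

Ravi | 270 ; Tara | 371 ; Sam | 242 ; Omar | 628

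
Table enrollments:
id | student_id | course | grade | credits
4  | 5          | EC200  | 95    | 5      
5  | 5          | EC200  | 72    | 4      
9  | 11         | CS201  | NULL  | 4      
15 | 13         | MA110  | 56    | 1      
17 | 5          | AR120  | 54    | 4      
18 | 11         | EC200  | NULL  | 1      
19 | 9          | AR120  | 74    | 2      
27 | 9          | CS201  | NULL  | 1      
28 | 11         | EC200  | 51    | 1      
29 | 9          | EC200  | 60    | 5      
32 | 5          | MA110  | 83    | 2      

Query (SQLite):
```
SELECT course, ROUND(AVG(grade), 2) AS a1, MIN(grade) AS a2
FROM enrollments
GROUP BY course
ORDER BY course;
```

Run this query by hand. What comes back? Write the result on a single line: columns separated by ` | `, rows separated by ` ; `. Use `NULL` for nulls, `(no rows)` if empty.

Group enrollments by course.
Per group compute: ROUND(AVG(grade), 2), MIN(grade).
  AR120: ids {17, 19} → ROUND(AVG(grade), 2)=64, MIN(grade)=54
  CS201: ids {9, 27} → ROUND(AVG(grade), 2)=NULL, MIN(grade)=NULL
  EC200: ids {4, 5, 18, 28, 29} → ROUND(AVG(grade), 2)=69.5, MIN(grade)=51
  MA110: ids {15, 32} → ROUND(AVG(grade), 2)=69.5, MIN(grade)=56

AR120 | 64 | 54 ; CS201 | NULL | NULL ; EC200 | 69.5 | 51 ; MA110 | 69.5 | 56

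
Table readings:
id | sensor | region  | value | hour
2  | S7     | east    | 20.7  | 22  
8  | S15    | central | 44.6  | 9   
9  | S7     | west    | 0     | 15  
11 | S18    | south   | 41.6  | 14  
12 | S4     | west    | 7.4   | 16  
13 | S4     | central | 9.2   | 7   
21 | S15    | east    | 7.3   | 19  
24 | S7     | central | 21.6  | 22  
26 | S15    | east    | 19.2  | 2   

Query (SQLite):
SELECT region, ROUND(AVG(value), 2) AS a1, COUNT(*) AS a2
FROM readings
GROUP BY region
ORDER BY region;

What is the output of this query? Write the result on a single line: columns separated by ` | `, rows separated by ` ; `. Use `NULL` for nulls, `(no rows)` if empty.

Group readings by region.
Per group compute: ROUND(AVG(value), 2), COUNT(*).
  central: ids {8, 13, 24} → ROUND(AVG(value), 2)=25.13, COUNT(*)=3
  east: ids {2, 21, 26} → ROUND(AVG(value), 2)=15.73, COUNT(*)=3
  south: ids {11} → ROUND(AVG(value), 2)=41.6, COUNT(*)=1
  west: ids {9, 12} → ROUND(AVG(value), 2)=3.7, COUNT(*)=2

central | 25.13 | 3 ; east | 15.73 | 3 ; south | 41.6 | 1 ; west | 3.7 | 2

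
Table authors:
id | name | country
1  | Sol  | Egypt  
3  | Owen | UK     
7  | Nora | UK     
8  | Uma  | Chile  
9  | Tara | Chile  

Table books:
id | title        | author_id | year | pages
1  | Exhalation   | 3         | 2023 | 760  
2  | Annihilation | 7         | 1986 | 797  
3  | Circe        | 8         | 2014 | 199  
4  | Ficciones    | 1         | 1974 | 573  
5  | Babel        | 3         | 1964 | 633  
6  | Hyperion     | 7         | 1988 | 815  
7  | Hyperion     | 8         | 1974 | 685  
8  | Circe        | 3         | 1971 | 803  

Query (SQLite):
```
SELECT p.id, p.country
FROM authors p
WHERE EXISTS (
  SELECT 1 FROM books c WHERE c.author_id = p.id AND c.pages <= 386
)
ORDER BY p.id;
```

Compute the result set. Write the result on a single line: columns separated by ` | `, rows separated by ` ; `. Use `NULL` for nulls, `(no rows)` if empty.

For each authors row, check whether any books with matching author_id has pages <= 386.
Keep rows where that is true.

8 | Chile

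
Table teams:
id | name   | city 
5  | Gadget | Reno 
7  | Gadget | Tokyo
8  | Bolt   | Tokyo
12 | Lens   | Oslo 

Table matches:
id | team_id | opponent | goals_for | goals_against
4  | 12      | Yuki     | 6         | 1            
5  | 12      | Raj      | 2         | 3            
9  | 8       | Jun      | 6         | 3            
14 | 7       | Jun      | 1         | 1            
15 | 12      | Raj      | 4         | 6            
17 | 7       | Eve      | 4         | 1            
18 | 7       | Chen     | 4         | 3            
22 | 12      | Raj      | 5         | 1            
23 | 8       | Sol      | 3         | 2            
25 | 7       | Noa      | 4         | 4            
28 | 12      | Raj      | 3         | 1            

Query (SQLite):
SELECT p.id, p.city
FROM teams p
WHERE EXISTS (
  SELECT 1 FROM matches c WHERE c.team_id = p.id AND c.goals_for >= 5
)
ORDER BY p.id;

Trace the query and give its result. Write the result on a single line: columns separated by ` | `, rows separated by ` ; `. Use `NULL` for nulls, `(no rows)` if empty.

8 | Tokyo ; 12 | Oslo

For each teams row, check whether any matches with matching team_id has goals_for >= 5.
Keep rows where that is true.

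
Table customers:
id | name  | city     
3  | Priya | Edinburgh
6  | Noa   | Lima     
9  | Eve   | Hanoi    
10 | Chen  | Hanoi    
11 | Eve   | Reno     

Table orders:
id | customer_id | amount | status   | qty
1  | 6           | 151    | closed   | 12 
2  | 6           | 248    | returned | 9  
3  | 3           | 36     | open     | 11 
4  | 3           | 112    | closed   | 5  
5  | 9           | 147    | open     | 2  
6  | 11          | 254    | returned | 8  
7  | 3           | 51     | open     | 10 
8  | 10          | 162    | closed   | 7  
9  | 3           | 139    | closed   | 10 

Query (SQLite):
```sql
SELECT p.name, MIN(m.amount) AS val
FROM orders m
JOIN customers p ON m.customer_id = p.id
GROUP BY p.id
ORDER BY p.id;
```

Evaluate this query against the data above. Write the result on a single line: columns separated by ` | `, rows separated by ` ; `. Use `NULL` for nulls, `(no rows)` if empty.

Priya | 36 ; Noa | 151 ; Eve | 147 ; Chen | 162 ; Eve | 254

Join each orders row to its customers via customer_id.
Group joined rows by customers.id; compute MIN(m.amount) per group.
  3: ids {3, 4, 7, 9} → MIN(m.amount)=36
  6: ids {1, 2} → MIN(m.amount)=151
  9: ids {5} → MIN(m.amount)=147
  10: ids {8} → MIN(m.amount)=162
  11: ids {6} → MIN(m.amount)=254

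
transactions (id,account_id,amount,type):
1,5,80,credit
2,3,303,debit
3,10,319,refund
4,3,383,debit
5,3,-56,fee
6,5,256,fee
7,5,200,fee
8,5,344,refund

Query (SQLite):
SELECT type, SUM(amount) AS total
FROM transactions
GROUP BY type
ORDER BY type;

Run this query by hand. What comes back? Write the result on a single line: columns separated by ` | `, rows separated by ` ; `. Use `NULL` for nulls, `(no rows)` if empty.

Partition transactions by type; compute SUM(amount) within each group.
  credit: ids {1} → SUM(amount)=80
  debit: ids {2, 4} → SUM(amount)=686
  fee: ids {5, 6, 7} → SUM(amount)=400
  refund: ids {3, 8} → SUM(amount)=663

credit | 80 ; debit | 686 ; fee | 400 ; refund | 663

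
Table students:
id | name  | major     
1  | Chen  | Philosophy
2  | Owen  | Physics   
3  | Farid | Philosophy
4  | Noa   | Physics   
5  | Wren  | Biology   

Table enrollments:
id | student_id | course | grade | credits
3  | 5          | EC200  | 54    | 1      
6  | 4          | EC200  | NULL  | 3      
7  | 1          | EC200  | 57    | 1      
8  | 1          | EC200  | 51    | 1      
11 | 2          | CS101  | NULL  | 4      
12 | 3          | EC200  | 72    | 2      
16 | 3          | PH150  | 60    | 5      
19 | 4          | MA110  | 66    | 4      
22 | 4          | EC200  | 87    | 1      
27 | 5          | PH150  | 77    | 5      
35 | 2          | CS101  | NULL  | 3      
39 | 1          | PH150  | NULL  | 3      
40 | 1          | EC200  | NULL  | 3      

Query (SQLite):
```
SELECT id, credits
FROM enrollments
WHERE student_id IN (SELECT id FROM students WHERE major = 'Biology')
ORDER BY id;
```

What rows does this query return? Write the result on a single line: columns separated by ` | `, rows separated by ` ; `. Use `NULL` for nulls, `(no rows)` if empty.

3 | 1 ; 27 | 5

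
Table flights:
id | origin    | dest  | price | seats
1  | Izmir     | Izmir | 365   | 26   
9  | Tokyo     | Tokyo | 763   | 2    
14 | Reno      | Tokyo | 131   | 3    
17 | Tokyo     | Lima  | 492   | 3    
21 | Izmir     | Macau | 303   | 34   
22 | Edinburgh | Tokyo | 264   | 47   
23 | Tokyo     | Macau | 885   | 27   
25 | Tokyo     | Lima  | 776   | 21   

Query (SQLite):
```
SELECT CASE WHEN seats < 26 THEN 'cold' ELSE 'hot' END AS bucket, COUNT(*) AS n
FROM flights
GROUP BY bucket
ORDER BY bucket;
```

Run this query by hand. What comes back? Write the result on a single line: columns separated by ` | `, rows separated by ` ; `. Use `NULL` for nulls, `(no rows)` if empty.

cold | 4 ; hot | 4

Bucket rows by seats < 26 → 'cold' else 'hot'; count each bucket.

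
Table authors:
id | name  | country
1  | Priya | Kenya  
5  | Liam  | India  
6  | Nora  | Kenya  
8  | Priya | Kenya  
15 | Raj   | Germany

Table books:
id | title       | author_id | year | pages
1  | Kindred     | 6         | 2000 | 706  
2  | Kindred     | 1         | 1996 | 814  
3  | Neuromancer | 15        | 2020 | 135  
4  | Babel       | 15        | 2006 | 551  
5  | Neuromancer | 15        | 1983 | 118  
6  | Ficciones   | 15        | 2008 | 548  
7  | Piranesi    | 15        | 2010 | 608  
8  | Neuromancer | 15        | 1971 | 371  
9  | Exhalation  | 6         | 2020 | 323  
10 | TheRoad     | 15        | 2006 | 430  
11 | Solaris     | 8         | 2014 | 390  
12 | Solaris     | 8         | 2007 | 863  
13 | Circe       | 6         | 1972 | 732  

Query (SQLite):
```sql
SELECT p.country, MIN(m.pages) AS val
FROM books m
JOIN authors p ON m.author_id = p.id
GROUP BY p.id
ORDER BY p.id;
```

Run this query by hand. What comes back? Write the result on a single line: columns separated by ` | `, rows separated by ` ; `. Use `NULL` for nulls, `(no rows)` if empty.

Join each books row to its authors via author_id.
Group joined rows by authors.id; compute MIN(m.pages) per group.
  1: ids {2} → MIN(m.pages)=814
  6: ids {1, 9, 13} → MIN(m.pages)=323
  8: ids {11, 12} → MIN(m.pages)=390
  15: ids {3, 4, 5, 6, 7, 8, 10} → MIN(m.pages)=118

Kenya | 814 ; Kenya | 323 ; Kenya | 390 ; Germany | 118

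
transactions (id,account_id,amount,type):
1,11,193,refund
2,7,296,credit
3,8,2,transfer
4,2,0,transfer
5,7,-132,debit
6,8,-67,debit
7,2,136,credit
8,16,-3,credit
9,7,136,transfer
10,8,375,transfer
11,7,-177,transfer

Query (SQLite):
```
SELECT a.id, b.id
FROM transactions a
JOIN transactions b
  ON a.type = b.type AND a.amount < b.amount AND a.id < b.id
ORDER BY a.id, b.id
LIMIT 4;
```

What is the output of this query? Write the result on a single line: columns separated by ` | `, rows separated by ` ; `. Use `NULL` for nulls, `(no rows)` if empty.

3 | 9 ; 3 | 10 ; 4 | 9 ; 4 | 10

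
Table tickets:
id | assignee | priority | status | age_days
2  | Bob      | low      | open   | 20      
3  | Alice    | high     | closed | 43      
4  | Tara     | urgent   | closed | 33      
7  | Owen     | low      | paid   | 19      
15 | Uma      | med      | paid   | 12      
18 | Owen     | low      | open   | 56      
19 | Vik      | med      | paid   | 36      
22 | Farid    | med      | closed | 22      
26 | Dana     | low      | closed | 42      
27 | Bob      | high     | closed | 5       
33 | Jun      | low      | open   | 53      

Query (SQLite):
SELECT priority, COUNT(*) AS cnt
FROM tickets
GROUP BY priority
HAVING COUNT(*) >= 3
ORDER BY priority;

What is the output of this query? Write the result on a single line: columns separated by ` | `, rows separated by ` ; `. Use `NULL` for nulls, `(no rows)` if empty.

Partition tickets by priority; compute COUNT(*) within each group.
HAVING: keep groups with count ≥ 3.
  high: ids {3, 27} → COUNT(*)=2
  low: ids {2, 7, 18, 26, 33} → COUNT(*)=5
  med: ids {15, 19, 22} → COUNT(*)=3
  urgent: ids {4} → COUNT(*)=1

low | 5 ; med | 3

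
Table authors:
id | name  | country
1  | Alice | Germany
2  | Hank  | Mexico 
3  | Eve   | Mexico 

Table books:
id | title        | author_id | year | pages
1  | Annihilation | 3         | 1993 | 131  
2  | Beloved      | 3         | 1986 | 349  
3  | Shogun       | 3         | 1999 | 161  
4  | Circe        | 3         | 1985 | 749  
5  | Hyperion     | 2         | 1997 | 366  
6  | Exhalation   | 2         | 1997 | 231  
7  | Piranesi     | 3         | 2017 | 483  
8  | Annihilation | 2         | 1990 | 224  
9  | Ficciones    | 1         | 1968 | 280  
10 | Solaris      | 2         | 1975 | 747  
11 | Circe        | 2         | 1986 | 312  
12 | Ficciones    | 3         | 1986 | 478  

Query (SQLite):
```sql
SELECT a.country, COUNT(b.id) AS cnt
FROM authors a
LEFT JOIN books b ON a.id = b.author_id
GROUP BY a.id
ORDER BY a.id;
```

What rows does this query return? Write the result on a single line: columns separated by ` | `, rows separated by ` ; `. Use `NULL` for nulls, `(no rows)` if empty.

Germany | 1 ; Mexico | 5 ; Mexico | 6

LEFT JOIN keeps every authors row; unmatched ones get NULL for books columns.
Group by authors.id and compute COUNT(b.id). COUNT(col) of an all-NULL group is 0.
  1: ids {9} → COUNT(b.id)=1
  2: ids {5, 6, 8, 10, 11} → COUNT(b.id)=5
  3: ids {1, 2, 3, 4, 7, 12} → COUNT(b.id)=6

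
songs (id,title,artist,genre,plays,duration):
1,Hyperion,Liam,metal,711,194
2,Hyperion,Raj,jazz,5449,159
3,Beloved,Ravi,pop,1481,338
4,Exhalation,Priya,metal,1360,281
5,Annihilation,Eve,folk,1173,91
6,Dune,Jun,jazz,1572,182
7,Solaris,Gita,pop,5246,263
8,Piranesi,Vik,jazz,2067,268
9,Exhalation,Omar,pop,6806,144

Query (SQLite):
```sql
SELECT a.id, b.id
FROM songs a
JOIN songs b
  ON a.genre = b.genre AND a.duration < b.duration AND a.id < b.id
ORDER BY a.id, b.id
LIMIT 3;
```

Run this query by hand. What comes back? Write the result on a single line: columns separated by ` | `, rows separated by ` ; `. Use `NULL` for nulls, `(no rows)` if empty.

1 | 4 ; 2 | 6 ; 2 | 8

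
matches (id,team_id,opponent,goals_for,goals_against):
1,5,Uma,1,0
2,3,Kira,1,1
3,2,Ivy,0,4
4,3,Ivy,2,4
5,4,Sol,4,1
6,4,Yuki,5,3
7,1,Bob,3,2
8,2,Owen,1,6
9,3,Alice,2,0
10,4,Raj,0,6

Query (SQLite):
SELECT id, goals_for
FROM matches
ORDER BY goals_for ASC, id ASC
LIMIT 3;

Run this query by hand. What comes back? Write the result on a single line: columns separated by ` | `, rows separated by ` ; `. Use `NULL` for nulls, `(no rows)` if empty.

3 | 0 ; 10 | 0 ; 1 | 1

Sort by goals_for asc, tiebreak id asc: (0, id=3), (0, id=10), (1, id=1), (1, id=2), (1, id=8), (2, id=4) …. Take first 3.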